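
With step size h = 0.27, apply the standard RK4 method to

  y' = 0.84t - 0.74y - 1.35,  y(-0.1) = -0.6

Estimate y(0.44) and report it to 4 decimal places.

RK4: k1 = f(t_n, y_n); k2 = f(t_n + h/2, y_n + (h/2)·k1); k3 = f(t_n + h/2, y_n + (h/2)·k2); k4 = f(t_n + h, y_n + h·k3); y_{n+1} = y_n + (h/6)·(k1 + 2k2 + 2k3 + k4).
t=-0.100000, y=-0.600000:
  k1 = f(-0.100000, -0.600000) = -0.990000
  k2 = f(0.035000, -0.733650) = -0.777699
  k3 = f(0.035000, -0.704989) = -0.798908
  k4 = f(0.170000, -0.815705) = -0.603578
  y ← -0.600000 + (0.27/6)·(k1 + 2k2 + 2k3 + k4) = -0.813606
t=0.170000, y=-0.813606:
  k1 = f(0.170000, -0.813606) = -0.605132
  k2 = f(0.305000, -0.895298) = -0.431279
  k3 = f(0.305000, -0.871828) = -0.448647
  k4 = f(0.440000, -0.934740) = -0.288692
  y ← -0.813606 + (0.27/6)·(k1 + 2k2 + 2k3 + k4) = -0.933021
y(0.44) ≈ -0.9330

-0.9330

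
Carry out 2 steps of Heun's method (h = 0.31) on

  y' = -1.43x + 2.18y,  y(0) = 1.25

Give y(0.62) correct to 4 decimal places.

4.1488

Heun: k1 = f(x_n, y_n); k2 = f(x_n + h, y_n + h·k1); y_{n+1} = y_n + (h/2)·(k1 + k2).
x=0.000000, y=1.250000:
  k1 = f(0.000000, 1.250000) = 2.725000
  k2 = f(0.310000, 2.094750) = 4.123255
  y ← 1.250000 + (0.31/2)·(2.725000 + 4.123255) = 2.311480
x=0.310000, y=2.311480:
  k1 = f(0.310000, 2.311480) = 4.595725
  k2 = f(0.620000, 3.736154) = 7.258217
  y ← 2.311480 + (0.31/2)·(4.595725 + 7.258217) = 4.148841
y(0.62) ≈ 4.1488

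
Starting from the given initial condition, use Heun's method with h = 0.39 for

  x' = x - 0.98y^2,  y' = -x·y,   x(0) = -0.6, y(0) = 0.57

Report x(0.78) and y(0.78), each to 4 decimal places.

Heun on (x,y): k1 = f(t_n, state_n); k2 = f(t_n + h, state_n + h·k1); state_{n+1} = state_n + (h/2)·(k1 + k2).
0.000000: (-0.600000, 0.570000)
  k1 = (-0.918402, 0.342000)
  predictor → (-0.958177, 0.703380)
  k2 = (-1.443025, 0.673962)
  → (-1.060478, 0.768113)
0.390000: (-1.060478, 0.768113)
  k1 = (-1.638675, 0.814567)
  predictor → (-1.699562, 1.085794)
  k2 = (-2.854931, 1.845374)
  → (-1.936732, 1.286801)
(x(0.78), y(0.78)) ≈ (-1.9367, 1.2868)

-1.9367, 1.2868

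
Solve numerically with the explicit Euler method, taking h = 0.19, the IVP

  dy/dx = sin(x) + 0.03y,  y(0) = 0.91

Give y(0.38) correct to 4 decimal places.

Euler: y_{n+1} = y_n + h·f(x_n, y_n).
x=0.000000, y=0.910000: f=0.027300 → y ← 0.910000 + 0.19·0.027300 = 0.915187
x=0.190000, y=0.915187: f=0.216315 → y ← 0.915187 + 0.19·0.216315 = 0.956287
y(0.38) ≈ 0.9563

0.9563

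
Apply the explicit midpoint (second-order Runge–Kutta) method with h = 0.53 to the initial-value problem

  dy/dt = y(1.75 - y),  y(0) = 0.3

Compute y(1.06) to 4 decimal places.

Midpoint: k1 = f(t_n, y_n); k2 = f(t_n + h/2, y_n + (h/2)·k1); y_{n+1} = y_n + h·k2.
t=0.000000, y=0.300000:
  k1 = f(0.000000, 0.300000) = 0.435000
  k2 = f(0.265000, 0.415275) = 0.554278
  y ← 0.300000 + 0.53·0.554278 = 0.593767
t=0.530000, y=0.593767:
  k1 = f(0.530000, 0.593767) = 0.686533
  k2 = f(0.795000, 0.775699) = 0.755764
  y ← 0.593767 + 0.53·0.755764 = 0.994322
y(1.06) ≈ 0.9943

0.9943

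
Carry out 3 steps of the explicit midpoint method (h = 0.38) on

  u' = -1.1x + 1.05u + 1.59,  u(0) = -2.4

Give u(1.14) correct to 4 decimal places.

Midpoint: k1 = f(x_n, u_n); k2 = f(x_n + h/2, u_n + (h/2)·k1); u_{n+1} = u_n + h·k2.
x=0.000000, u=-2.400000:
  k1 = f(0.000000, -2.400000) = -0.930000
  k2 = f(0.190000, -2.576700) = -1.324535
  u ← -2.400000 + 0.38·(-1.324535) = -2.903323
x=0.380000, u=-2.903323:
  k1 = f(0.380000, -2.903323) = -1.876489
  k2 = f(0.570000, -3.259856) = -2.459849
  u ← -2.903323 + 0.38·(-2.459849) = -3.838066
x=0.760000, u=-3.838066:
  k1 = f(0.760000, -3.838066) = -3.275969
  k2 = f(0.950000, -4.460500) = -4.138525
  u ← -3.838066 + 0.38·(-4.138525) = -5.410706
u(1.14) ≈ -5.4107

-5.4107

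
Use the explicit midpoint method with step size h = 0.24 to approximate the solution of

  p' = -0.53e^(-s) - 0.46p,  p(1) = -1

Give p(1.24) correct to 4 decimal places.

Midpoint: k1 = f(s_n, p_n); k2 = f(s_n + h/2, p_n + (h/2)·k1); p_{n+1} = p_n + h·k2.
s=1.000000, p=-1.000000:
  k1 = f(1.000000, -1.000000) = 0.265024
  k2 = f(1.120000, -0.968197) = 0.272442
  p ← -1.000000 + 0.24·0.272442 = -0.934614
p(1.24) ≈ -0.9346

-0.9346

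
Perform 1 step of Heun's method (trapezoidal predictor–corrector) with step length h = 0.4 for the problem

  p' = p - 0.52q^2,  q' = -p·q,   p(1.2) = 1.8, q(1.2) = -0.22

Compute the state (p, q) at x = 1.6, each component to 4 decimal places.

Heun on (p,q): k1 = f(x_n, state_n); k2 = f(x_n + h, state_n + h·k1); state_{n+1} = state_n + (h/2)·(k1 + k2).
1.200000: (1.800000, -0.220000)
  k1 = (1.774832, 0.396000)
  predictor → (2.509933, -0.061600)
  k2 = (2.507960, 0.154612)
  → (2.656558, -0.109878)
(p(1.6), q(1.6)) ≈ (2.6566, -0.1099)

2.6566, -0.1099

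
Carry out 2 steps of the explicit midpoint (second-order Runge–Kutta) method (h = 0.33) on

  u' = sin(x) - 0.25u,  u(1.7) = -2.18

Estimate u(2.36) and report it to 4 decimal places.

-1.3148

Midpoint: k1 = f(x_n, u_n); k2 = f(x_n + h/2, u_n + (h/2)·k1); u_{n+1} = u_n + h·k2.
x=1.700000, u=-2.180000:
  k1 = f(1.700000, -2.180000) = 1.536665
  k2 = f(1.865000, -1.926450) = 1.438646
  u ← -2.180000 + 0.33·1.438646 = -1.705247
x=2.030000, u=-1.705247:
  k1 = f(2.030000, -1.705247) = 1.322717
  k2 = f(2.195000, -1.486998) = 1.183178
  u ← -1.705247 + 0.33·1.183178 = -1.314798
u(2.36) ≈ -1.3148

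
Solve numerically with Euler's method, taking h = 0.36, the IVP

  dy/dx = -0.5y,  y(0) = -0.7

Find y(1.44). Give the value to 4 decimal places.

-0.3165

Euler: y_{n+1} = y_n + h·f(x_n, y_n).
x=0.000000, y=-0.700000: f=0.350000 → y ← -0.700000 + 0.36·0.350000 = -0.574000
x=0.360000, y=-0.574000: f=0.287000 → y ← -0.574000 + 0.36·0.287000 = -0.470680
x=0.720000, y=-0.470680: f=0.235340 → y ← -0.470680 + 0.36·0.235340 = -0.385958
x=1.080000, y=-0.385958: f=0.192979 → y ← -0.385958 + 0.36·0.192979 = -0.316485
y(1.44) ≈ -0.3165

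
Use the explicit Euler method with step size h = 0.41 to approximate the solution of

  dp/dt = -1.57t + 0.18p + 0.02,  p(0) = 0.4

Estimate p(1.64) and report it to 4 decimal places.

-1.0944

Euler: p_{n+1} = p_n + h·f(t_n, p_n).
t=0.000000, p=0.400000: f=0.092000 → p ← 0.400000 + 0.41·0.092000 = 0.437720
t=0.410000, p=0.437720: f=-0.544910 → p ← 0.437720 + 0.41·(-0.544910) = 0.214307
t=0.820000, p=0.214307: f=-1.228825 → p ← 0.214307 + 0.41·(-1.228825) = -0.289511
t=1.230000, p=-0.289511: f=-1.963212 → p ← -0.289511 + 0.41·(-1.963212) = -1.094428
p(1.64) ≈ -1.0944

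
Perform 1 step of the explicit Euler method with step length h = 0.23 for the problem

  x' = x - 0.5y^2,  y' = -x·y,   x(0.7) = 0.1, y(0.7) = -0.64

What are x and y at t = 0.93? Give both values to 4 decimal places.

0.0759, -0.6253

Euler on (x,y): x_{n+1} = x_n + h·x', y_{n+1} = y_n + h·y'.
0.700000: (0.100000, -0.640000); f=(-0.104800, 0.064000) → (0.075896, -0.625280)
(x(0.93), y(0.93)) ≈ (0.0759, -0.6253)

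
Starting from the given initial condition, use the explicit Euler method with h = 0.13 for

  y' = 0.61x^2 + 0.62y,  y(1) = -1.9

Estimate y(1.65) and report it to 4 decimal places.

Euler: y_{n+1} = y_n + h·f(x_n, y_n).
x=1.000000, y=-1.900000: f=-0.568000 → y ← -1.900000 + 0.13·(-0.568000) = -1.973840
x=1.130000, y=-1.973840: f=-0.444872 → y ← -1.973840 + 0.13·(-0.444872) = -2.031673
x=1.260000, y=-2.031673: f=-0.291201 → y ← -2.031673 + 0.13·(-0.291201) = -2.069530
x=1.390000, y=-2.069530: f=-0.104527 → y ← -2.069530 + 0.13·(-0.104527) = -2.083118
x=1.520000, y=-2.083118: f=0.117811 → y ← -2.083118 + 0.13·0.117811 = -2.067803
y(1.65) ≈ -2.0678

-2.0678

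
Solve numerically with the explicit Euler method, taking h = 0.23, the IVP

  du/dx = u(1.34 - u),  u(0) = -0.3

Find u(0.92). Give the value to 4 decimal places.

Euler: u_{n+1} = u_n + h·f(x_n, u_n).
x=0.000000, u=-0.300000: f=-0.492000 → u ← -0.300000 + 0.23·(-0.492000) = -0.413160
x=0.230000, u=-0.413160: f=-0.724336 → u ← -0.413160 + 0.23·(-0.724336) = -0.579757
x=0.460000, u=-0.579757: f=-1.112993 → u ← -0.579757 + 0.23·(-1.112993) = -0.835746
x=0.690000, u=-0.835746: f=-1.818370 → u ← -0.835746 + 0.23·(-1.818370) = -1.253971
u(0.92) ≈ -1.2540

-1.2540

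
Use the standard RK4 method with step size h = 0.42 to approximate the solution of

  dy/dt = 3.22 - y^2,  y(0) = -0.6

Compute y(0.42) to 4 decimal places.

RK4: k1 = f(t_n, y_n); k2 = f(t_n + h/2, y_n + (h/2)·k1); k3 = f(t_n + h/2, y_n + (h/2)·k2); k4 = f(t_n + h, y_n + h·k3); y_{n+1} = y_n + (h/6)·(k1 + 2k2 + 2k3 + k4).
t=0.000000, y=-0.600000:
  k1 = f(0.000000, -0.600000) = 2.860000
  k2 = f(0.210000, 0.000600) = 3.220000
  k3 = f(0.210000, 0.076200) = 3.214194
  k4 = f(0.420000, 0.749961) = 2.657558
  y ← -0.600000 + (0.42/6)·(k1 + 2k2 + 2k3 + k4) = 0.687016
y(0.42) ≈ 0.6870

0.6870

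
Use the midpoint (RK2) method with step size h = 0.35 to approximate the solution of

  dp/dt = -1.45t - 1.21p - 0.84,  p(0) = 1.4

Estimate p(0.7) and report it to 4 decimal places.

Midpoint: k1 = f(t_n, p_n); k2 = f(t_n + h/2, p_n + (h/2)·k1); p_{n+1} = p_n + h·k2.
t=0.000000, p=1.400000:
  k1 = f(0.000000, 1.400000) = -2.534000
  k2 = f(0.175000, 0.956550) = -2.251175
  p ← 1.400000 + 0.35·(-2.251175) = 0.612089
t=0.350000, p=0.612089:
  k1 = f(0.350000, 0.612089) = -2.088127
  k2 = f(0.525000, 0.246666) = -1.899716
  p ← 0.612089 + 0.35·(-1.899716) = -0.052812
p(0.7) ≈ -0.0528

-0.0528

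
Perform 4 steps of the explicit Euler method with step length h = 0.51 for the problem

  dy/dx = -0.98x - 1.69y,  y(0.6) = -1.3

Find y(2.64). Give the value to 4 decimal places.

Euler: y_{n+1} = y_n + h·f(x_n, y_n).
x=0.600000, y=-1.300000: f=1.609000 → y ← -1.300000 + 0.51·1.609000 = -0.479410
x=1.110000, y=-0.479410: f=-0.277597 → y ← -0.479410 + 0.51·(-0.277597) = -0.620985
x=1.620000, y=-0.620985: f=-0.538136 → y ← -0.620985 + 0.51·(-0.538136) = -0.895434
x=2.130000, y=-0.895434: f=-0.574117 → y ← -0.895434 + 0.51·(-0.574117) = -1.188233
y(2.64) ≈ -1.1882

-1.1882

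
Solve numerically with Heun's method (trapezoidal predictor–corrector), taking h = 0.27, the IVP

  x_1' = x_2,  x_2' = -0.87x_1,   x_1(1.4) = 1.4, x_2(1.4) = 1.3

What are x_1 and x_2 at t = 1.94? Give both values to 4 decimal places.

Heun on (x_1,x_2): k1 = f(t_n, state_n); k2 = f(t_n + h, state_n + h·k1); state_{n+1} = state_n + (h/2)·(k1 + k2).
1.400000: (1.400000, 1.300000)
  k1 = (1.300000, -1.218000)
  predictor → (1.751000, 0.971140)
  k2 = (0.971140, -1.523370)
  → (1.706604, 0.929915)
1.670000: (1.706604, 0.929915)
  k1 = (0.929915, -1.484745)
  predictor → (1.957681, 0.529034)
  k2 = (0.529034, -1.703182)
  → (1.903562, 0.499545)
(x_1(1.94), x_2(1.94)) ≈ (1.9036, 0.4995)

1.9036, 0.4995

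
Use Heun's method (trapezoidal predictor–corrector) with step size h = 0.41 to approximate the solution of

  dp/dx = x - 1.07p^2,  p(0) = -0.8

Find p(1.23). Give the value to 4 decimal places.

Heun: k1 = f(x_n, p_n); k2 = f(x_n + h, p_n + h·k1); p_{n+1} = p_n + (h/2)·(k1 + k2).
x=0.000000, p=-0.800000:
  k1 = f(0.000000, -0.800000) = -0.684800
  k2 = f(0.410000, -1.080768) = -0.839824
  p ← -0.800000 + (0.41/2)·(-0.684800 + (-0.839824)) = -1.112548
x=0.410000, p=-1.112548:
  k1 = f(0.410000, -1.112548) = -0.914406
  k2 = f(0.820000, -1.487454) = -1.547397
  p ← -1.112548 + (0.41/2)·(-0.914406 + (-1.547397)) = -1.617217
x=0.820000, p=-1.617217:
  k1 = f(0.820000, -1.617217) = -1.978470
  k2 = f(1.230000, -2.428390) = -5.079874
  p ← -1.617217 + (0.41/2)·(-1.978470 + (-5.079874)) = -3.064178
p(1.23) ≈ -3.0642

-3.0642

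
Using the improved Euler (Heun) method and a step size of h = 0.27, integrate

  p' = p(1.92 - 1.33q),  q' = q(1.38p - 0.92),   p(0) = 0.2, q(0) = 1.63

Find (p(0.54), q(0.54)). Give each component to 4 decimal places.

0.2107, 1.1504

Heun on (p,q): k1 = f(s_n, state_n); k2 = f(s_n + h, state_n + h·k1); state_{n+1} = state_n + (h/2)·(k1 + k2).
0.000000: (0.200000, 1.630000)
  k1 = (-0.049580, -1.049720)
  predictor → (0.186613, 1.346576)
  k2 = (0.024083, -0.892071)
  → (0.196558, 1.367858)
0.270000: (0.196558, 1.367858)
  k1 = (0.019803, -0.887398)
  predictor → (0.201905, 1.128261)
  k2 = (0.084682, -0.723634)
  → (0.210663, 1.150369)
(p(0.54), q(0.54)) ≈ (0.2107, 1.1504)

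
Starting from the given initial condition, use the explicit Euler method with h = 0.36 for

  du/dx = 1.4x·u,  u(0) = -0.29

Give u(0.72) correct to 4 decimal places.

Euler: u_{n+1} = u_n + h·f(x_n, u_n).
x=0.000000, u=-0.290000: f=0.000000 → u ← -0.290000 + 0.36·0.000000 = -0.290000
x=0.360000, u=-0.290000: f=-0.146160 → u ← -0.290000 + 0.36·(-0.146160) = -0.342618
u(0.72) ≈ -0.3426

-0.3426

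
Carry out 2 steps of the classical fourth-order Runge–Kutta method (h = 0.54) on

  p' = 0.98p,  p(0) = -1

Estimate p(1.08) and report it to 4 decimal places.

RK4: k1 = f(x_n, p_n); k2 = f(x_n + h/2, p_n + (h/2)·k1); k3 = f(x_n + h/2, p_n + (h/2)·k2); k4 = f(x_n + h, p_n + h·k3); p_{n+1} = p_n + (h/6)·(k1 + 2k2 + 2k3 + k4).
x=0.000000, p=-1.000000:
  k1 = f(0.000000, -1.000000) = -0.980000
  k2 = f(0.270000, -1.264600) = -1.239308
  k3 = f(0.270000, -1.334613) = -1.307921
  k4 = f(0.540000, -1.706277) = -1.672152
  p ← -1.000000 + (0.54/6)·(k1 + 2k2 + 2k3 + k4) = -1.697195
x=0.540000, p=-1.697195:
  k1 = f(0.540000, -1.697195) = -1.663251
  k2 = f(0.810000, -2.146273) = -2.103347
  k3 = f(0.810000, -2.265099) = -2.219797
  k4 = f(1.080000, -2.895885) = -2.837967
  p ← -1.697195 + (0.54/6)·(k1 + 2k2 + 2k3 + k4) = -2.880470
p(1.08) ≈ -2.8805

-2.8805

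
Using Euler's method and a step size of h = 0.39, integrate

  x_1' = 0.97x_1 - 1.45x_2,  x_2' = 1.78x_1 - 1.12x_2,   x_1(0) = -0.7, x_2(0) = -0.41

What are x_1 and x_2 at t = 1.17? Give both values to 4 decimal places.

-0.3176, -0.9338

Euler on (x_1,x_2): x_1_{n+1} = x_1_n + h·x_1', x_2_{n+1} = x_2_n + h·x_2'.
0.000000: (-0.700000, -0.410000); f=(-0.084500, -0.786800) → (-0.732955, -0.716852)
0.390000: (-0.732955, -0.716852); f=(0.328469, -0.501786) → (-0.604852, -0.912548)
0.780000: (-0.604852, -0.912548); f=(0.736489, -0.054582) → (-0.317621, -0.933836)
(x_1(1.17), x_2(1.17)) ≈ (-0.3176, -0.9338)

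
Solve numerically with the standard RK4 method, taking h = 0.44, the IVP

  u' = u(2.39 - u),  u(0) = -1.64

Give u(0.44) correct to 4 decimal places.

RK4: k1 = f(s_n, u_n); k2 = f(s_n + h/2, u_n + (h/2)·k1); k3 = f(s_n + h/2, u_n + (h/2)·k2); k4 = f(s_n + h, u_n + h·k3); u_{n+1} = u_n + (h/6)·(k1 + 2k2 + 2k3 + k4).
s=0.000000, u=-1.640000:
  k1 = f(0.000000, -1.640000) = -6.609200
  k2 = f(0.220000, -3.094024) = -16.967702
  k3 = f(0.220000, -5.372894) = -41.709212
  k4 = f(0.440000, -19.992053) = -447.463202
  u ← -1.640000 + (0.44/6)·(k1 + 2k2 + 2k3 + k4) = -43.544590
u(0.44) ≈ -43.5446

-43.5446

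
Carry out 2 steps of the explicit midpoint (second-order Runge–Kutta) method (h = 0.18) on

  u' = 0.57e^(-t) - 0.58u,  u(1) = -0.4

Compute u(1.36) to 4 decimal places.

Midpoint: k1 = f(t_n, u_n); k2 = f(t_n + h/2, u_n + (h/2)·k1); u_{n+1} = u_n + h·k2.
t=1.000000, u=-0.400000:
  k1 = f(1.000000, -0.400000) = 0.441691
  k2 = f(1.090000, -0.360248) = 0.400587
  u ← -0.400000 + 0.18·0.400587 = -0.327894
t=1.180000, u=-0.327894:
  k1 = f(1.180000, -0.327894) = 0.365328
  k2 = f(1.270000, -0.295015) = 0.331183
  u ← -0.327894 + 0.18·0.331183 = -0.268281
u(1.36) ≈ -0.2683

-0.2683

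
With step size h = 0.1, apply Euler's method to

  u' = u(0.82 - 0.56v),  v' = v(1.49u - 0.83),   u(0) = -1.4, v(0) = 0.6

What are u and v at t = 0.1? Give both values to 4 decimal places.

-1.4678, 0.4250

Euler on (u,v): u_{n+1} = u_n + h·u', v_{n+1} = v_n + h·v'.
0.000000: (-1.400000, 0.600000); f=(-0.677600, -1.749600) → (-1.467760, 0.425040)
(u(0.1), v(0.1)) ≈ (-1.4678, 0.4250)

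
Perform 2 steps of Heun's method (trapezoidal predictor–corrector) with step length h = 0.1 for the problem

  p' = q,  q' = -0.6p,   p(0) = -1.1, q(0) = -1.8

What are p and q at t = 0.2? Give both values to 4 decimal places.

-1.4457, -1.6468

Heun on (p,q): k1 = f(t_n, state_n); k2 = f(t_n + h, state_n + h·k1); state_{n+1} = state_n + (h/2)·(k1 + k2).
0.000000: (-1.100000, -1.800000)
  k1 = (-1.800000, 0.660000)
  predictor → (-1.280000, -1.734000)
  k2 = (-1.734000, 0.768000)
  → (-1.276700, -1.728600)
0.100000: (-1.276700, -1.728600)
  k1 = (-1.728600, 0.766020)
  predictor → (-1.449560, -1.651998)
  k2 = (-1.651998, 0.869736)
  → (-1.445730, -1.646812)
(p(0.2), q(0.2)) ≈ (-1.4457, -1.6468)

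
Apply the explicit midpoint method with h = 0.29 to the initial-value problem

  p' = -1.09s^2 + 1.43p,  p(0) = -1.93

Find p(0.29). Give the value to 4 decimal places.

-2.9030

Midpoint: k1 = f(s_n, p_n); k2 = f(s_n + h/2, p_n + (h/2)·k1); p_{n+1} = p_n + h·k2.
s=0.000000, p=-1.930000:
  k1 = f(0.000000, -1.930000) = -2.759900
  k2 = f(0.145000, -2.330185) = -3.355083
  p ← -1.930000 + 0.29·(-3.355083) = -2.902974
p(0.29) ≈ -2.9030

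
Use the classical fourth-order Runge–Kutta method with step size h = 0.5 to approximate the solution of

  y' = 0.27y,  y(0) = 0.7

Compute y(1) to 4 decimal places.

RK4: k1 = f(t_n, y_n); k2 = f(t_n + h/2, y_n + (h/2)·k1); k3 = f(t_n + h/2, y_n + (h/2)·k2); k4 = f(t_n + h, y_n + h·k3); y_{n+1} = y_n + (h/6)·(k1 + 2k2 + 2k3 + k4).
t=0.000000, y=0.700000:
  k1 = f(0.000000, 0.700000) = 0.189000
  k2 = f(0.250000, 0.747250) = 0.201758
  k3 = f(0.250000, 0.750439) = 0.202619
  k4 = f(0.500000, 0.801309) = 0.216354
  y ← 0.700000 + (0.5/6)·(k1 + 2k2 + 2k3 + k4) = 0.801175
t=0.500000, y=0.801175:
  k1 = f(0.500000, 0.801175) = 0.216317
  k2 = f(0.750000, 0.855255) = 0.230919
  k3 = f(0.750000, 0.858905) = 0.231904
  k4 = f(1.000000, 0.917128) = 0.247624
  y ← 0.801175 + (0.5/6)·(k1 + 2k2 + 2k3 + k4) = 0.916975
y(1) ≈ 0.9170

0.9170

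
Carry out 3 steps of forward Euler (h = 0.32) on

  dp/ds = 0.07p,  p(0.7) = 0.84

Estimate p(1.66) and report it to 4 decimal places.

Euler: p_{n+1} = p_n + h·f(s_n, p_n).
s=0.700000, p=0.840000: f=0.058800 → p ← 0.840000 + 0.32·0.058800 = 0.858816
s=1.020000, p=0.858816: f=0.060117 → p ← 0.858816 + 0.32·0.060117 = 0.878053
s=1.340000, p=0.878053: f=0.061464 → p ← 0.878053 + 0.32·0.061464 = 0.897722
p(1.66) ≈ 0.8977

0.8977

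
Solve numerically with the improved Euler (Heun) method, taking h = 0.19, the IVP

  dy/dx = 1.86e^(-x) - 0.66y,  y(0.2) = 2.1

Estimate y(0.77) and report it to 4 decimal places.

Heun: k1 = f(x_n, y_n); k2 = f(x_n + h, y_n + h·k1); y_{n+1} = y_n + (h/2)·(k1 + k2).
x=0.200000, y=2.100000:
  k1 = f(0.200000, 2.100000) = 0.136839
  k2 = f(0.390000, 2.125999) = -0.143834
  y ← 2.100000 + (0.19/2)·(0.136839 + (-0.143834)) = 2.099336
x=0.390000, y=2.099336:
  k1 = f(0.390000, 2.099336) = -0.126236
  k2 = f(0.580000, 2.075351) = -0.328321
  y ← 2.099336 + (0.19/2)·(-0.126236 + (-0.328321)) = 2.056153
x=0.580000, y=2.056153:
  k1 = f(0.580000, 2.056153) = -0.315650
  k2 = f(0.770000, 1.996179) = -0.456274
  y ← 2.056153 + (0.19/2)·(-0.315650 + (-0.456274)) = 1.982820
y(0.77) ≈ 1.9828

1.9828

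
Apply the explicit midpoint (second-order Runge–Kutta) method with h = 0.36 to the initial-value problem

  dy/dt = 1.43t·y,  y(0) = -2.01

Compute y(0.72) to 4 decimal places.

Midpoint: k1 = f(t_n, y_n); k2 = f(t_n + h/2, y_n + (h/2)·k1); y_{n+1} = y_n + h·k2.
t=0.000000, y=-2.010000:
  k1 = f(0.000000, -2.010000) = 0.000000
  k2 = f(0.180000, -2.010000) = -0.517374
  y ← -2.010000 + 0.36·(-0.517374) = -2.196255
t=0.360000, y=-2.196255:
  k1 = f(0.360000, -2.196255) = -1.130632
  k2 = f(0.540000, -2.399768) = -1.853101
  y ← -2.196255 + 0.36·(-1.853101) = -2.863371
y(0.72) ≈ -2.8634

-2.8634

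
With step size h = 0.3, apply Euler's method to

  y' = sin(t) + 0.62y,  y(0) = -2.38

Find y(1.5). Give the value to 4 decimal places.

-4.6402

Euler: y_{n+1} = y_n + h·f(t_n, y_n).
t=0.000000, y=-2.380000: f=-1.475600 → y ← -2.380000 + 0.3·(-1.475600) = -2.822680
t=0.300000, y=-2.822680: f=-1.454541 → y ← -2.822680 + 0.3·(-1.454541) = -3.259042
t=0.600000, y=-3.259042: f=-1.455964 → y ← -3.259042 + 0.3·(-1.455964) = -3.695832
t=0.900000, y=-3.695832: f=-1.508089 → y ← -3.695832 + 0.3·(-1.508089) = -4.148258
t=1.200000, y=-4.148258: f=-1.639881 → y ← -4.148258 + 0.3·(-1.639881) = -4.640222
y(1.5) ≈ -4.6402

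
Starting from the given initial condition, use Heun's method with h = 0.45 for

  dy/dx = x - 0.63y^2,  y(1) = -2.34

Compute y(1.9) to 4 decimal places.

Heun: k1 = f(x_n, y_n); k2 = f(x_n + h, y_n + h·k1); y_{n+1} = y_n + (h/2)·(k1 + k2).
x=1.000000, y=-2.340000:
  k1 = f(1.000000, -2.340000) = -2.449628
  k2 = f(1.450000, -3.442333) = -6.015282
  y ← -2.340000 + (0.45/2)·(-2.449628 + (-6.015282)) = -4.244605
x=1.450000, y=-4.244605:
  k1 = f(1.450000, -4.244605) = -9.900502
  k2 = f(1.900000, -8.699830) = -45.782841
  y ← -4.244605 + (0.45/2)·(-9.900502 + (-45.782841)) = -16.773357
y(1.9) ≈ -16.7734

-16.7734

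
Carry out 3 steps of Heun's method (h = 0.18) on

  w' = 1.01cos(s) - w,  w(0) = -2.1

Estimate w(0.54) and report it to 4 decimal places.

Heun: k1 = f(s_n, w_n); k2 = f(s_n + h, w_n + h·k1); w_{n+1} = w_n + (h/2)·(k1 + k2).
s=0.000000, w=-2.100000:
  k1 = f(0.000000, -2.100000) = 3.110000
  k2 = f(0.180000, -1.540200) = 2.533882
  w ← -2.100000 + (0.18/2)·(3.110000 + 2.533882) = -1.592051
s=0.180000, w=-1.592051:
  k1 = f(0.180000, -1.592051) = 2.585733
  k2 = f(0.360000, -1.126619) = 2.071875
  w ← -1.592051 + (0.18/2)·(2.585733 + 2.071875) = -1.172866
s=0.360000, w=-1.172866:
  k1 = f(0.360000, -1.172866) = 2.118122
  k2 = f(0.540000, -0.791604) = 1.657890
  w ← -1.172866 + (0.18/2)·(2.118122 + 1.657890) = -0.833025
w(0.54) ≈ -0.8330

-0.8330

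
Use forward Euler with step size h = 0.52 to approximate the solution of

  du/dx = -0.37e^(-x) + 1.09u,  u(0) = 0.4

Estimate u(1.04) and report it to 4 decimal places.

Euler: u_{n+1} = u_n + h·f(x_n, u_n).
x=0.000000, u=0.400000: f=0.066000 → u ← 0.400000 + 0.52·0.066000 = 0.434320
x=0.520000, u=0.434320: f=0.253436 → u ← 0.434320 + 0.52·0.253436 = 0.566107
u(1.04) ≈ 0.5661

0.5661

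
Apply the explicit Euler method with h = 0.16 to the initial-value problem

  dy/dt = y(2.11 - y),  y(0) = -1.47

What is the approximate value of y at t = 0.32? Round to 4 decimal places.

Euler: y_{n+1} = y_n + h·f(t_n, y_n).
t=0.000000, y=-1.470000: f=-5.262600 → y ← -1.470000 + 0.16·(-5.262600) = -2.312016
t=0.160000, y=-2.312016: f=-10.223772 → y ← -2.312016 + 0.16·(-10.223772) = -3.947819
y(0.32) ≈ -3.9478

-3.9478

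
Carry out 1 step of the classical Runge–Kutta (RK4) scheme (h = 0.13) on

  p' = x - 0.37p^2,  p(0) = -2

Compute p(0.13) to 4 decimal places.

RK4: k1 = f(x_n, p_n); k2 = f(x_n + h/2, p_n + (h/2)·k1); k3 = f(x_n + h/2, p_n + (h/2)·k2); k4 = f(x_n + h, p_n + h·k3); p_{n+1} = p_n + (h/6)·(k1 + 2k2 + 2k3 + k4).
x=0.000000, p=-2.000000:
  k1 = f(0.000000, -2.000000) = -1.480000
  k2 = f(0.065000, -2.096200) = -1.560800
  k3 = f(0.065000, -2.101452) = -1.568957
  k4 = f(0.130000, -2.203964) = -1.667260
  p ← -2.000000 + (0.13/6)·(k1 + 2k2 + 2k3 + k4) = -2.203813
p(0.13) ≈ -2.2038

-2.2038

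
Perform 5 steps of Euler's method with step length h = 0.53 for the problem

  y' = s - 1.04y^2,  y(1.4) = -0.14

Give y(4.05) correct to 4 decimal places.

1.9137

Euler: y_{n+1} = y_n + h·f(s_n, y_n).
s=1.400000, y=-0.140000: f=1.379616 → y ← -0.140000 + 0.53·1.379616 = 0.591196
s=1.930000, y=0.591196: f=1.566506 → y ← 0.591196 + 0.53·1.566506 = 1.421445
s=2.460000, y=1.421445: f=0.358675 → y ← 1.421445 + 0.53·0.358675 = 1.611542
s=2.990000, y=1.611542: f=0.289049 → y ← 1.611542 + 0.53·0.289049 = 1.764738
s=3.520000, y=1.764738: f=0.281127 → y ← 1.764738 + 0.53·0.281127 = 1.913736
y(4.05) ≈ 1.9137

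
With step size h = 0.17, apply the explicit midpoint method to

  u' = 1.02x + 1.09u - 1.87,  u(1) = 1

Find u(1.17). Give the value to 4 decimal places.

1.0593

Midpoint: k1 = f(x_n, u_n); k2 = f(x_n + h/2, u_n + (h/2)·k1); u_{n+1} = u_n + h·k2.
x=1.000000, u=1.000000:
  k1 = f(1.000000, 1.000000) = 0.240000
  k2 = f(1.085000, 1.020400) = 0.348936
  u ← 1.000000 + 0.17·0.348936 = 1.059319
u(1.17) ≈ 1.0593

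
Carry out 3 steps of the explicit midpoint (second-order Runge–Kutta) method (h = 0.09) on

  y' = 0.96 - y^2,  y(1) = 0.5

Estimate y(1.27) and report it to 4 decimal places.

0.6653

Midpoint: k1 = f(t_n, y_n); k2 = f(t_n + h/2, y_n + (h/2)·k1); y_{n+1} = y_n + h·k2.
t=1.000000, y=0.500000:
  k1 = f(1.000000, 0.500000) = 0.710000
  k2 = f(1.045000, 0.531950) = 0.677029
  y ← 0.500000 + 0.09·0.677029 = 0.560933
t=1.090000, y=0.560933:
  k1 = f(1.090000, 0.560933) = 0.645355
  k2 = f(1.135000, 0.589974) = 0.611931
  y ← 0.560933 + 0.09·0.611931 = 0.616006
t=1.180000, y=0.616006:
  k1 = f(1.180000, 0.616006) = 0.580536
  k2 = f(1.225000, 0.642131) = 0.547668
  y ← 0.616006 + 0.09·0.547668 = 0.665297
y(1.27) ≈ 0.6653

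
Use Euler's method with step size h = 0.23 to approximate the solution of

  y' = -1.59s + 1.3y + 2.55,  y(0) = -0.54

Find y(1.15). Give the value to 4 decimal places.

2.1638

Euler: y_{n+1} = y_n + h·f(s_n, y_n).
s=0.000000, y=-0.540000: f=1.848000 → y ← -0.540000 + 0.23·1.848000 = -0.114960
s=0.230000, y=-0.114960: f=2.034852 → y ← -0.114960 + 0.23·2.034852 = 0.353056
s=0.460000, y=0.353056: f=2.277573 → y ← 0.353056 + 0.23·2.277573 = 0.876898
s=0.690000, y=0.876898: f=2.592867 → y ← 0.876898 + 0.23·2.592867 = 1.473257
s=0.920000, y=1.473257: f=3.002434 → y ← 1.473257 + 0.23·3.002434 = 2.163817
y(1.15) ≈ 2.1638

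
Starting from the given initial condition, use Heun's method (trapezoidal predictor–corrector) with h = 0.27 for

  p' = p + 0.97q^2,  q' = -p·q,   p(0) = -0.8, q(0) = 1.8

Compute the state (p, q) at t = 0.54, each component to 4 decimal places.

Heun on (p,q): k1 = f(t_n, state_n); k2 = f(t_n + h, state_n + h·k1); state_{n+1} = state_n + (h/2)·(k1 + k2).
0.000000: (-0.800000, 1.800000)
  k1 = (2.342800, 1.440000)
  predictor → (-0.167444, 2.188800)
  k2 = (4.479676, 0.366501)
  → (0.121034, 2.043878)
0.270000: (0.121034, 2.043878)
  k1 = (4.173147, -0.247379)
  predictor → (1.247784, 1.977085)
  k2 = (5.039384, -2.466975)
  → (1.364726, 1.677440)
(p(0.54), q(0.54)) ≈ (1.3647, 1.6774)

1.3647, 1.6774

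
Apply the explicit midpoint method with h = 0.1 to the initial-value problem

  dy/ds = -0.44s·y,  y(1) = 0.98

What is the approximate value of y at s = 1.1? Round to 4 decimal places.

Midpoint: k1 = f(s_n, y_n); k2 = f(s_n + h/2, y_n + (h/2)·k1); y_{n+1} = y_n + h·k2.
s=1.000000, y=0.980000:
  k1 = f(1.000000, 0.980000) = -0.431200
  k2 = f(1.050000, 0.958440) = -0.442799
  y ← 0.980000 + 0.1·(-0.442799) = 0.935720
y(1.1) ≈ 0.9357

0.9357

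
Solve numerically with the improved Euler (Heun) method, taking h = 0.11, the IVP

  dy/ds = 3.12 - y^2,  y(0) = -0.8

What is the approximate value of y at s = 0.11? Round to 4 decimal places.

Heun: k1 = f(s_n, y_n); k2 = f(s_n + h, y_n + h·k1); y_{n+1} = y_n + (h/2)·(k1 + k2).
s=0.000000, y=-0.800000:
  k1 = f(0.000000, -0.800000) = 2.480000
  k2 = f(0.110000, -0.527200) = 2.842060
  y ← -0.800000 + (0.11/2)·(2.480000 + 2.842060) = -0.507287
y(0.11) ≈ -0.5073

-0.5073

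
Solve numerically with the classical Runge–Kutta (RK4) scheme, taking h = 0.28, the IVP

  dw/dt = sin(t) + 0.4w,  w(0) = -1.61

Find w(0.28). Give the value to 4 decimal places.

RK4: k1 = f(t_n, w_n); k2 = f(t_n + h/2, w_n + (h/2)·k1); k3 = f(t_n + h/2, w_n + (h/2)·k2); k4 = f(t_n + h, w_n + h·k3); w_{n+1} = w_n + (h/6)·(k1 + 2k2 + 2k3 + k4).
t=0.000000, w=-1.610000:
  k1 = f(0.000000, -1.610000) = -0.644000
  k2 = f(0.140000, -1.700160) = -0.540521
  k3 = f(0.140000, -1.685673) = -0.534726
  k4 = f(0.280000, -1.759723) = -0.427534
  w ← -1.610000 + (0.28/6)·(k1 + 2k2 + 2k3 + k4) = -1.760361
w(0.28) ≈ -1.7604

-1.7604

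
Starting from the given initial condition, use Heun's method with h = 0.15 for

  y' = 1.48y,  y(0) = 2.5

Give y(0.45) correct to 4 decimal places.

4.8436

Heun: k1 = f(t_n, y_n); k2 = f(t_n + h, y_n + h·k1); y_{n+1} = y_n + (h/2)·(k1 + k2).
t=0.000000, y=2.500000:
  k1 = f(0.000000, 2.500000) = 3.700000
  k2 = f(0.150000, 3.055000) = 4.521400
  y ← 2.500000 + (0.15/2)·(3.700000 + 4.521400) = 3.116605
t=0.150000, y=3.116605:
  k1 = f(0.150000, 3.116605) = 4.612575
  k2 = f(0.300000, 3.808491) = 5.636567
  y ← 3.116605 + (0.15/2)·(4.612575 + 5.636567) = 3.885291
t=0.300000, y=3.885291:
  k1 = f(0.300000, 3.885291) = 5.750230
  k2 = f(0.450000, 4.747825) = 7.026781
  y ← 3.885291 + (0.15/2)·(5.750230 + 7.026781) = 4.843567
y(0.45) ≈ 4.8436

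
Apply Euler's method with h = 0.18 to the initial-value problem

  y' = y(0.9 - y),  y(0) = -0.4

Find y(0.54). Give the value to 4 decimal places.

Euler: y_{n+1} = y_n + h·f(x_n, y_n).
x=0.000000, y=-0.400000: f=-0.520000 → y ← -0.400000 + 0.18·(-0.520000) = -0.493600
x=0.180000, y=-0.493600: f=-0.687881 → y ← -0.493600 + 0.18·(-0.687881) = -0.617419
x=0.360000, y=-0.617419: f=-0.936882 → y ← -0.617419 + 0.18·(-0.936882) = -0.786057
y(0.54) ≈ -0.7861

-0.7861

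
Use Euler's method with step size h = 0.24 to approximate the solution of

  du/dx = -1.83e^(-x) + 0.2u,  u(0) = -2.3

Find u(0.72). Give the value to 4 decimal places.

-3.7636

Euler: u_{n+1} = u_n + h·f(x_n, u_n).
x=0.000000, u=-2.300000: f=-2.290000 → u ← -2.300000 + 0.24·(-2.290000) = -2.849600
x=0.240000, u=-2.849600: f=-2.009449 → u ← -2.849600 + 0.24·(-2.009449) = -3.331868
x=0.480000, u=-3.331868: f=-1.798747 → u ← -3.331868 + 0.24·(-1.798747) = -3.763567
u(0.72) ≈ -3.7636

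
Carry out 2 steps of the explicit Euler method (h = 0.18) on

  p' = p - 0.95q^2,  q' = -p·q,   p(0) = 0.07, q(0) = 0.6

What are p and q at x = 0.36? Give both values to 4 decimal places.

-0.0352, 0.5902

Euler on (p,q): p_{n+1} = p_n + h·p', q_{n+1} = q_n + h·q'.
0.000000: (0.070000, 0.600000); f=(-0.272000, -0.042000) → (0.021040, 0.592440)
0.180000: (0.021040, 0.592440); f=(-0.312396, -0.012465) → (-0.035191, 0.590196)
(p(0.36), q(0.36)) ≈ (-0.0352, 0.5902)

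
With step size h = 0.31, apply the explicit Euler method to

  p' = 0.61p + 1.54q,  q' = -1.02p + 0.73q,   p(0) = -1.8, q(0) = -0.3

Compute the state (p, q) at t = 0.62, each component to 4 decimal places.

-2.6193, 0.9689

Euler on (p,q): p_{n+1} = p_n + h·p', q_{n+1} = q_n + h·q'.
0.000000: (-1.800000, -0.300000); f=(-1.560000, 1.617000) → (-2.283600, 0.201270)
0.310000: (-2.283600, 0.201270); f=(-1.083040, 2.476199) → (-2.619342, 0.968892)
(p(0.62), q(0.62)) ≈ (-2.6193, 0.9689)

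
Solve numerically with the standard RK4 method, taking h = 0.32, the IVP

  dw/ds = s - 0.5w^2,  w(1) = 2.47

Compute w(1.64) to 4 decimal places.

1.9060

RK4: k1 = f(s_n, w_n); k2 = f(s_n + h/2, w_n + (h/2)·k1); k3 = f(s_n + h/2, w_n + (h/2)·k2); k4 = f(s_n + h, w_n + h·k3); w_{n+1} = w_n + (h/6)·(k1 + 2k2 + 2k3 + k4).
s=1.000000, w=2.470000:
  k1 = f(1.000000, 2.470000) = -2.050450
  k2 = f(1.160000, 2.141928) = -1.133928
  k3 = f(1.160000, 2.288572) = -1.458780
  k4 = f(1.320000, 2.003190) = -0.686386
  w ← 2.470000 + (0.32/6)·(k1 + 2k2 + 2k3 + k4) = 2.047480
s=1.320000, w=2.047480:
  k1 = f(1.320000, 2.047480) = -0.776087
  k2 = f(1.480000, 1.923306) = -0.369553
  k3 = f(1.480000, 1.988351) = -0.496771
  k4 = f(1.640000, 1.888513) = -0.143241
  w ← 2.047480 + (0.32/6)·(k1 + 2k2 + 2k3 + k4) = 1.906041
w(1.64) ≈ 1.9060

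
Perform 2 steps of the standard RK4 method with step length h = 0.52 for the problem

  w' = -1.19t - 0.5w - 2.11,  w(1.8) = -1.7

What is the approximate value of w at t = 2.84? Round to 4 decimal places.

-5.0040

RK4: k1 = f(t_n, w_n); k2 = f(t_n + h/2, w_n + (h/2)·k1); k3 = f(t_n + h/2, w_n + (h/2)·k2); k4 = f(t_n + h, w_n + h·k3); w_{n+1} = w_n + (h/6)·(k1 + 2k2 + 2k3 + k4).
t=1.800000, w=-1.700000:
  k1 = f(1.800000, -1.700000) = -3.402000
  k2 = f(2.060000, -2.584520) = -3.269140
  k3 = f(2.060000, -2.549976) = -3.286412
  k4 = f(2.320000, -3.408934) = -3.166333
  w ← -1.700000 + (0.52/6)·(k1 + 2k2 + 2k3 + k4) = -3.405551
t=2.320000, w=-3.405551:
  k1 = f(2.320000, -3.405551) = -3.168024
  k2 = f(2.580000, -4.229238) = -3.065581
  k3 = f(2.580000, -4.202602) = -3.078899
  k4 = f(2.840000, -5.006579) = -2.986311
  w ← -3.405551 + (0.52/6)·(k1 + 2k2 + 2k3 + k4) = -5.003970
w(2.84) ≈ -5.0040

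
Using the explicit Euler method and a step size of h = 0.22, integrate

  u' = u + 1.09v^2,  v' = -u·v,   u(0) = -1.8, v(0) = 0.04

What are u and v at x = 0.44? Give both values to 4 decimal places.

-2.6779, 0.0828

Euler on (u,v): u_{n+1} = u_n + h·u', v_{n+1} = v_n + h·v'.
0.000000: (-1.800000, 0.040000); f=(-1.798256, 0.072000) → (-2.195616, 0.055840)
0.220000: (-2.195616, 0.055840); f=(-2.192218, 0.122603) → (-2.677904, 0.082813)
(u(0.44), v(0.44)) ≈ (-2.6779, 0.0828)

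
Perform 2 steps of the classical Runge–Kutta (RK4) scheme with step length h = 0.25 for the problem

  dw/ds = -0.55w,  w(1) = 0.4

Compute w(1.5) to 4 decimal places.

0.3038

RK4: k1 = f(s_n, w_n); k2 = f(s_n + h/2, w_n + (h/2)·k1); k3 = f(s_n + h/2, w_n + (h/2)·k2); k4 = f(s_n + h, w_n + h·k3); w_{n+1} = w_n + (h/6)·(k1 + 2k2 + 2k3 + k4).
s=1.000000, w=0.400000:
  k1 = f(1.000000, 0.400000) = -0.220000
  k2 = f(1.125000, 0.372500) = -0.204875
  k3 = f(1.125000, 0.374391) = -0.205915
  k4 = f(1.250000, 0.348521) = -0.191687
  w ← 0.400000 + (0.25/6)·(k1 + 2k2 + 2k3 + k4) = 0.348614
s=1.250000, w=0.348614:
  k1 = f(1.250000, 0.348614) = -0.191738
  k2 = f(1.375000, 0.324647) = -0.178556
  k3 = f(1.375000, 0.326294) = -0.179462
  k4 = f(1.500000, 0.303748) = -0.167062
  w ← 0.348614 + (0.25/6)·(k1 + 2k2 + 2k3 + k4) = 0.303829
w(1.5) ≈ 0.3038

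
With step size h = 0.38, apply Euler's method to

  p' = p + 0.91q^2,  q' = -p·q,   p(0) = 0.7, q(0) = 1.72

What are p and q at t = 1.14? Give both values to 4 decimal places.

Euler on (p,q): p_{n+1} = p_n + h·p', q_{n+1} = q_n + h·q'.
0.000000: (0.700000, 1.720000); f=(3.392144, -1.204000) → (1.989015, 1.262480)
0.380000: (1.989015, 1.262480); f=(3.439423, -2.511091) → (3.295996, 0.308265)
0.760000: (3.295996, 0.308265); f=(3.382471, -1.016041) → (4.581334, -0.077830)
(p(1.14), q(1.14)) ≈ (4.5813, -0.0778)

4.5813, -0.0778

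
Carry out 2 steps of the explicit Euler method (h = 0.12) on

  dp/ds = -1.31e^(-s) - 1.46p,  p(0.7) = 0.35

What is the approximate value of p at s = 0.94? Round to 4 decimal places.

Euler: p_{n+1} = p_n + h·f(s_n, p_n).
s=0.700000, p=0.350000: f=-1.161527 → p ← 0.350000 + 0.12·(-1.161527) = 0.210617
s=0.820000, p=0.210617: f=-0.884466 → p ← 0.210617 + 0.12·(-0.884466) = 0.104481
p(0.94) ≈ 0.1045

0.1045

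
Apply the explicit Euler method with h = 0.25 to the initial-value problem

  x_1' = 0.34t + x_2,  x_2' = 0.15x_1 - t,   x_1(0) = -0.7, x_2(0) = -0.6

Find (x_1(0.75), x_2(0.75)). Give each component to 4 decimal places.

Euler on (x_1,x_2): x_1_{n+1} = x_1_n + h·x_1', x_2_{n+1} = x_2_n + h·x_2'.
0.000000: (-0.700000, -0.600000); f=(-0.600000, -0.105000) → (-0.850000, -0.626250)
0.250000: (-0.850000, -0.626250); f=(-0.541250, -0.377500) → (-0.985313, -0.720625)
0.500000: (-0.985313, -0.720625); f=(-0.550625, -0.647797) → (-1.122969, -0.882574)
(x_1(0.75), x_2(0.75)) ≈ (-1.1230, -0.8826)

-1.1230, -0.8826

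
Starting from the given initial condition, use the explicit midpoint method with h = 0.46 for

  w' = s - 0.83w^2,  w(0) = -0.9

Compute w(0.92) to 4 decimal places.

-1.6462

Midpoint: k1 = f(s_n, w_n); k2 = f(s_n + h/2, w_n + (h/2)·k1); w_{n+1} = w_n + h·k2.
s=0.000000, w=-0.900000:
  k1 = f(0.000000, -0.900000) = -0.672300
  k2 = f(0.230000, -1.054629) = -0.693161
  w ← -0.900000 + 0.46·(-0.693161) = -1.218854
s=0.460000, w=-1.218854:
  k1 = f(0.460000, -1.218854) = -0.773052
  k2 = f(0.690000, -1.396656) = -0.929038
  w ← -1.218854 + 0.46·(-0.929038) = -1.646212
w(0.92) ≈ -1.6462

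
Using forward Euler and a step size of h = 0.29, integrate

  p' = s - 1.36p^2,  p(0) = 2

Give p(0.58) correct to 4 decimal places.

0.4361

Euler: p_{n+1} = p_n + h·f(s_n, p_n).
s=0.000000, p=2.000000: f=-5.440000 → p ← 2.000000 + 0.29·(-5.440000) = 0.422400
s=0.290000, p=0.422400: f=0.047346 → p ← 0.422400 + 0.29·0.047346 = 0.436130
p(0.58) ≈ 0.4361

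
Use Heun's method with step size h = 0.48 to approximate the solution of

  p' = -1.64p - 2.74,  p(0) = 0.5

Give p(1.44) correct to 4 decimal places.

-1.3608

Heun: k1 = f(s_n, p_n); k2 = f(s_n + h, p_n + h·k1); p_{n+1} = p_n + (h/2)·(k1 + k2).
s=0.000000, p=0.500000:
  k1 = f(0.000000, 0.500000) = -3.560000
  k2 = f(0.480000, -1.208800) = -0.757568
  p ← 0.500000 + (0.48/2)·(-3.560000 + (-0.757568)) = -0.536216
s=0.480000, p=-0.536216:
  k1 = f(0.480000, -0.536216) = -1.860605
  k2 = f(0.960000, -1.429307) = -0.395937
  p ← -0.536216 + (0.48/2)·(-1.860605 + (-0.395937)) = -1.077786
s=0.960000, p=-1.077786:
  k1 = f(0.960000, -1.077786) = -0.972430
  k2 = f(1.440000, -1.544553) = -0.206933
  p ← -1.077786 + (0.48/2)·(-0.972430 + (-0.206933)) = -1.360834
p(1.44) ≈ -1.3608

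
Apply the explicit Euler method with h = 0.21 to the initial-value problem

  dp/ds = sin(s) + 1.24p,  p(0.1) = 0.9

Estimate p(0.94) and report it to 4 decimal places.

Euler: p_{n+1} = p_n + h·f(s_n, p_n).
s=0.100000, p=0.900000: f=1.215833 → p ← 0.900000 + 0.21·1.215833 = 1.155325
s=0.310000, p=1.155325: f=1.737662 → p ← 1.155325 + 0.21·1.737662 = 1.520234
s=0.520000, p=1.520234: f=2.381970 → p ← 1.520234 + 0.21·2.381970 = 2.020448
s=0.730000, p=2.020448: f=3.172225 → p ← 2.020448 + 0.21·3.172225 = 2.686615
p(0.94) ≈ 2.6866

2.6866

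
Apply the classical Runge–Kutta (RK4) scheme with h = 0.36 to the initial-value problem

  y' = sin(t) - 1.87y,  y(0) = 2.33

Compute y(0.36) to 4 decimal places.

1.2430

RK4: k1 = f(t_n, y_n); k2 = f(t_n + h/2, y_n + (h/2)·k1); k3 = f(t_n + h/2, y_n + (h/2)·k2); k4 = f(t_n + h, y_n + h·k3); y_{n+1} = y_n + (h/6)·(k1 + 2k2 + 2k3 + k4).
t=0.000000, y=2.330000:
  k1 = f(0.000000, 2.330000) = -4.357100
  k2 = f(0.180000, 1.545722) = -2.711471
  k3 = f(0.180000, 1.841935) = -3.265389
  k4 = f(0.360000, 1.154460) = -1.806566
  y ← 2.330000 + (0.36/6)·(k1 + 2k2 + 2k3 + k4) = 1.242957
y(0.36) ≈ 1.2430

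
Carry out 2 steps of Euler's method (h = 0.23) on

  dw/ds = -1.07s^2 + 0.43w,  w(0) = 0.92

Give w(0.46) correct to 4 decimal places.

1.0980

Euler: w_{n+1} = w_n + h·f(s_n, w_n).
s=0.000000, w=0.920000: f=0.395600 → w ← 0.920000 + 0.23·0.395600 = 1.010988
s=0.230000, w=1.010988: f=0.378122 → w ← 1.010988 + 0.23·0.378122 = 1.097956
w(0.46) ≈ 1.0980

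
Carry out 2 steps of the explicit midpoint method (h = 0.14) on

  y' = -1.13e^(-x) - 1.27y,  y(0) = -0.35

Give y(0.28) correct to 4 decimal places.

Midpoint: k1 = f(x_n, y_n); k2 = f(x_n + h/2, y_n + (h/2)·k1); y_{n+1} = y_n + h·k2.
x=0.000000, y=-0.350000:
  k1 = f(0.000000, -0.350000) = -0.685500
  k2 = f(0.070000, -0.397985) = -0.548164
  y ← -0.350000 + 0.14·(-0.548164) = -0.426743
x=0.140000, y=-0.426743:
  k1 = f(0.140000, -0.426743) = -0.440411
  k2 = f(0.210000, -0.457572) = -0.334844
  y ← -0.426743 + 0.14·(-0.334844) = -0.473621
y(0.28) ≈ -0.4736

-0.4736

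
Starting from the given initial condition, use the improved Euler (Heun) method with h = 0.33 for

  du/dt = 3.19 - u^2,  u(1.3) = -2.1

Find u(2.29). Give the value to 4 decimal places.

-63.6662

Heun: k1 = f(t_n, u_n); k2 = f(t_n + h, u_n + h·k1); u_{n+1} = u_n + (h/2)·(k1 + k2).
t=1.300000, u=-2.100000:
  k1 = f(1.300000, -2.100000) = -1.220000
  k2 = f(1.630000, -2.502600) = -3.073007
  u ← -2.100000 + (0.33/2)·(-1.220000 + (-3.073007)) = -2.808346
t=1.630000, u=-2.808346:
  k1 = f(1.630000, -2.808346) = -4.696808
  k2 = f(1.960000, -4.358293) = -15.804715
  u ← -2.808346 + (0.33/2)·(-4.696808 + (-15.804715)) = -6.191097
t=1.960000, u=-6.191097:
  k1 = f(1.960000, -6.191097) = -35.139688
  k2 = f(2.290000, -17.787194) = -313.194287
  u ← -6.191097 + (0.33/2)·(-35.139688 + (-313.194287)) = -63.666203
u(2.29) ≈ -63.6662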